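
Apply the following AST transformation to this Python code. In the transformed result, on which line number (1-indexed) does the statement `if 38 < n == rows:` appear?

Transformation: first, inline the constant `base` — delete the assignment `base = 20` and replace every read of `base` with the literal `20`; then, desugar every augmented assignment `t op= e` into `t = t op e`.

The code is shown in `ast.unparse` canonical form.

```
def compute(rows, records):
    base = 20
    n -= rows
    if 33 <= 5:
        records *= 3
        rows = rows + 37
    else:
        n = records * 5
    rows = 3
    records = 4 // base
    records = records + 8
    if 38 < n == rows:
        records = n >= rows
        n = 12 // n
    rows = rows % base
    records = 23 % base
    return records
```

11

Transformed code:
def compute(rows, records):
    n = n - rows
    if 33 <= 5:
        records = records * 3
        rows = rows + 37
    else:
        n = records * 5
    rows = 3
    records = 4 // 20
    records = records + 8
    if 38 < n == rows:
        records = n >= rows
        n = 12 // n
    rows = rows % 20
    records = 23 % 20
    return records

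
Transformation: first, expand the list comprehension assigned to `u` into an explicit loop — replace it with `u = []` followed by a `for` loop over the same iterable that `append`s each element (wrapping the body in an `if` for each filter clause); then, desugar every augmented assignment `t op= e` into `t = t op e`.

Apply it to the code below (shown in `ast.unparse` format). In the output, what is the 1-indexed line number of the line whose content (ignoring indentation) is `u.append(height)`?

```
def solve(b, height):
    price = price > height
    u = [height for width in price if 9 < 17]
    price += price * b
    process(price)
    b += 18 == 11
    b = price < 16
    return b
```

6

Transformed code:
def solve(b, height):
    price = price > height
    u = []
    for width in price:
        if 9 < 17:
            u.append(height)
    price = price + price * b
    process(price)
    b = b + (18 == 11)
    b = price < 16
    return b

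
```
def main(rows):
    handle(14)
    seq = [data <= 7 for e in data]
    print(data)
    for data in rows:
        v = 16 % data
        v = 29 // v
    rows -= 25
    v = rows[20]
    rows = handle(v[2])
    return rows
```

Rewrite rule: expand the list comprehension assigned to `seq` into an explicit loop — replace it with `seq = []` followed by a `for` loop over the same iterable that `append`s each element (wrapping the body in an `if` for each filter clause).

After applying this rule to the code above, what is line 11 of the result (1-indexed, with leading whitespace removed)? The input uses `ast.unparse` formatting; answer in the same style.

Transformed code:
def main(rows):
    handle(14)
    seq = []
    for e in data:
        seq.append(data <= 7)
    print(data)
    for data in rows:
        v = 16 % data
        v = 29 // v
    rows -= 25
    v = rows[20]
    rows = handle(v[2])
    return rows

v = rows[20]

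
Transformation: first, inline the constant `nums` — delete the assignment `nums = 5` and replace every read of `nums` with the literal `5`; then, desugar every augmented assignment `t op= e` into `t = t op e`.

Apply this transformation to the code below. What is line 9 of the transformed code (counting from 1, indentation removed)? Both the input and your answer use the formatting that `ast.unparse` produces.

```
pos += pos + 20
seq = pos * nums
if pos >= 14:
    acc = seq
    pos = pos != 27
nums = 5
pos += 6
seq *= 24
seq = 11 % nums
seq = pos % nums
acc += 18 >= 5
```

Transformed code:
pos = pos + (pos + 20)
seq = pos * 5
if pos >= 14:
    acc = seq
    pos = pos != 27
pos = pos + 6
seq = seq * 24
seq = 11 % 5
seq = pos % 5
acc = acc + (18 >= 5)

seq = pos % 5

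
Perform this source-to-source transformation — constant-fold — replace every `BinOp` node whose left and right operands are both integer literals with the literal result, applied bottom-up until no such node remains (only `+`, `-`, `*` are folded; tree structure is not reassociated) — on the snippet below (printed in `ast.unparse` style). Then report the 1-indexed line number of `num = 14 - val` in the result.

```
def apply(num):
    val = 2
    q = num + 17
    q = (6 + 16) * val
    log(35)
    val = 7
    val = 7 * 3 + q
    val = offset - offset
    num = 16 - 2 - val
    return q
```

Transformed code:
def apply(num):
    val = 2
    q = num + 17
    q = 22 * val
    log(35)
    val = 7
    val = 21 + q
    val = offset - offset
    num = 14 - val
    return q

9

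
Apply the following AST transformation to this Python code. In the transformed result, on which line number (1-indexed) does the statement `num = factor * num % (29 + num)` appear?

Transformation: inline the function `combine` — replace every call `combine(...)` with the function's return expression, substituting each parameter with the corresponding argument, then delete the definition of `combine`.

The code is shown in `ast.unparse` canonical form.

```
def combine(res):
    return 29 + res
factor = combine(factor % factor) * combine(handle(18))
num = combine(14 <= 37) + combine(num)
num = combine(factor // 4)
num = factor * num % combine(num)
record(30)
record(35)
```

Transformed code:
factor = (29 + factor % factor) * (29 + handle(18))
num = 29 + (14 <= 37) + (29 + num)
num = 29 + factor // 4
num = factor * num % (29 + num)
record(30)
record(35)

4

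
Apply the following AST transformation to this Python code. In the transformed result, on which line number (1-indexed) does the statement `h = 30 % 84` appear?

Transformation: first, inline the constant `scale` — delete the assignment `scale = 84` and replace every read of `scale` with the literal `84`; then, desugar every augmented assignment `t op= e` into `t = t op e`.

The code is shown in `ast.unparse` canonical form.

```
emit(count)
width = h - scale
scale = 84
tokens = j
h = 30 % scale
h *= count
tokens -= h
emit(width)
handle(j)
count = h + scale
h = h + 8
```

4

Transformed code:
emit(count)
width = h - 84
tokens = j
h = 30 % 84
h = h * count
tokens = tokens - h
emit(width)
handle(j)
count = h + 84
h = h + 8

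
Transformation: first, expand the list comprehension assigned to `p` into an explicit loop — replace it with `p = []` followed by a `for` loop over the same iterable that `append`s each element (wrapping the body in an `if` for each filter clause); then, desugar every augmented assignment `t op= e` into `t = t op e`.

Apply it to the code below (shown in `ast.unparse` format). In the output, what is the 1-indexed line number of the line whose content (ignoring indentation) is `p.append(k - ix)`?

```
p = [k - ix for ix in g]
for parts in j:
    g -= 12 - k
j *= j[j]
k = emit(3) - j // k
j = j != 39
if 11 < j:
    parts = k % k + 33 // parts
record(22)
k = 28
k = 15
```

3

Transformed code:
p = []
for ix in g:
    p.append(k - ix)
for parts in j:
    g = g - (12 - k)
j = j * j[j]
k = emit(3) - j // k
j = j != 39
if 11 < j:
    parts = k % k + 33 // parts
record(22)
k = 28
k = 15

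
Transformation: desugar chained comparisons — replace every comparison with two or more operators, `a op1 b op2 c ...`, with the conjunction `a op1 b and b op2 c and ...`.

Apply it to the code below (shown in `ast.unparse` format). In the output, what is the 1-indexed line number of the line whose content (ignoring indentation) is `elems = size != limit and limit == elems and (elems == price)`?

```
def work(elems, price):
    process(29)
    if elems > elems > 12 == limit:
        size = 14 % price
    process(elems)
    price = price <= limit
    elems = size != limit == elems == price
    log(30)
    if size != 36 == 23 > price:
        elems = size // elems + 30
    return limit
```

7

Transformed code:
def work(elems, price):
    process(29)
    if elems > elems and elems > 12 and (12 == limit):
        size = 14 % price
    process(elems)
    price = price <= limit
    elems = size != limit and limit == elems and (elems == price)
    log(30)
    if size != 36 and 36 == 23 and (23 > price):
        elems = size // elems + 30
    return limit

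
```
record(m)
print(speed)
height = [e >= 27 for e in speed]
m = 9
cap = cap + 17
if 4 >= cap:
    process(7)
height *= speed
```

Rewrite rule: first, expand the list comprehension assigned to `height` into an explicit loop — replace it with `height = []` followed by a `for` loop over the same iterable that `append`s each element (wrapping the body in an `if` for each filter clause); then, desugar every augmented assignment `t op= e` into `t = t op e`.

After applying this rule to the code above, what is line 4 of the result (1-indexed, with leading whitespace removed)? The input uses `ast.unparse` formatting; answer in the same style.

Transformed code:
record(m)
print(speed)
height = []
for e in speed:
    height.append(e >= 27)
m = 9
cap = cap + 17
if 4 >= cap:
    process(7)
height = height * speed

for e in speed:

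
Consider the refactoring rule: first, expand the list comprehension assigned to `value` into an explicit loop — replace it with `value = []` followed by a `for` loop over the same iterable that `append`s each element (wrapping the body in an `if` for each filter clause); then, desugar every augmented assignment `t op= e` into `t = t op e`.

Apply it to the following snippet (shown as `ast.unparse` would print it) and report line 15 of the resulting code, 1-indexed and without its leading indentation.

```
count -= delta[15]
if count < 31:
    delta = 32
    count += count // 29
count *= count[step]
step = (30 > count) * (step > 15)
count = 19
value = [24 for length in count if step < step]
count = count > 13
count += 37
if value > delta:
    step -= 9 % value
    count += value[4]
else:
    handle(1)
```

step = step - 9 % value

Transformed code:
count = count - delta[15]
if count < 31:
    delta = 32
    count = count + count // 29
count = count * count[step]
step = (30 > count) * (step > 15)
count = 19
value = []
for length in count:
    if step < step:
        value.append(24)
count = count > 13
count = count + 37
if value > delta:
    step = step - 9 % value
    count = count + value[4]
else:
    handle(1)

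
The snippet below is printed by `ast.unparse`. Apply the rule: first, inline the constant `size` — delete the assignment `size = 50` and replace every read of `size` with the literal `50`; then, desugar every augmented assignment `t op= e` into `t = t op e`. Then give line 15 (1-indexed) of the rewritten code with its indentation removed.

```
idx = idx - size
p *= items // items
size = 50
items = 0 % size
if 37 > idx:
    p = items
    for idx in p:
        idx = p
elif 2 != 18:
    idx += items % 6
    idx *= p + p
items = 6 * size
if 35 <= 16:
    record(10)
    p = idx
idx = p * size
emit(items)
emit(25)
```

idx = p * 50

Transformed code:
idx = idx - 50
p = p * (items // items)
items = 0 % 50
if 37 > idx:
    p = items
    for idx in p:
        idx = p
elif 2 != 18:
    idx = idx + items % 6
    idx = idx * (p + p)
items = 6 * 50
if 35 <= 16:
    record(10)
    p = idx
idx = p * 50
emit(items)
emit(25)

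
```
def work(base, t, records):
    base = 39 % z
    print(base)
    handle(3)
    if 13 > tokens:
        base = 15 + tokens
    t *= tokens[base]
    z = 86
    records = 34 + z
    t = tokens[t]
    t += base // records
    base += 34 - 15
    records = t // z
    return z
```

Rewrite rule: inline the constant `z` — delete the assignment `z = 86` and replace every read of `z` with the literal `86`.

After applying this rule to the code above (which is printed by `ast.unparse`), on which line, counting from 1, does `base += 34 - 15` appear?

Transformed code:
def work(base, t, records):
    base = 39 % 86
    print(base)
    handle(3)
    if 13 > tokens:
        base = 15 + tokens
    t *= tokens[base]
    records = 34 + 86
    t = tokens[t]
    t += base // records
    base += 34 - 15
    records = t // 86
    return 86

11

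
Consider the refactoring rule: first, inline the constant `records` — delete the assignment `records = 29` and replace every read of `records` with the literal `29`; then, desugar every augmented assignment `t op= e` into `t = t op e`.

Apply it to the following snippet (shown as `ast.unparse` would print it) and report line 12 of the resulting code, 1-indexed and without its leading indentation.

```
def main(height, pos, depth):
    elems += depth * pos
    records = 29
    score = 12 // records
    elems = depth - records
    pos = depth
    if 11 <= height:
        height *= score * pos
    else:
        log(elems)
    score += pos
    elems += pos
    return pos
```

return pos

Transformed code:
def main(height, pos, depth):
    elems = elems + depth * pos
    score = 12 // 29
    elems = depth - 29
    pos = depth
    if 11 <= height:
        height = height * (score * pos)
    else:
        log(elems)
    score = score + pos
    elems = elems + pos
    return pos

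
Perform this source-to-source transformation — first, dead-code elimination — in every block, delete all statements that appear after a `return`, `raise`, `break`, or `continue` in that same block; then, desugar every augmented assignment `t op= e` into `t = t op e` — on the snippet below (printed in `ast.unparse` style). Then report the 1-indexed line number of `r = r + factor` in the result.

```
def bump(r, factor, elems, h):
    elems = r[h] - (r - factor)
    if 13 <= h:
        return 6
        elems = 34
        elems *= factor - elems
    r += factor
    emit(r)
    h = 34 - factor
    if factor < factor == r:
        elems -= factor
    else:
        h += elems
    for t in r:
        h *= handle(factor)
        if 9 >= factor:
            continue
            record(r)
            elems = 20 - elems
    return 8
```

Transformed code:
def bump(r, factor, elems, h):
    elems = r[h] - (r - factor)
    if 13 <= h:
        return 6
    r = r + factor
    emit(r)
    h = 34 - factor
    if factor < factor == r:
        elems = elems - factor
    else:
        h = h + elems
    for t in r:
        h = h * handle(factor)
        if 9 >= factor:
            continue
    return 8

5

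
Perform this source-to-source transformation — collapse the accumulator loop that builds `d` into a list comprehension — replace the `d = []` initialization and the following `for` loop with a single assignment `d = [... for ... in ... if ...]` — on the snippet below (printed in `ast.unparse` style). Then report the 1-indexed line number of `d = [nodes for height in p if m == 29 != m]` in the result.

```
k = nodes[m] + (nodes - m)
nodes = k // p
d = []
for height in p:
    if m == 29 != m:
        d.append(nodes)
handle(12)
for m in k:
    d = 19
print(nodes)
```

Transformed code:
k = nodes[m] + (nodes - m)
nodes = k // p
d = [nodes for height in p if m == 29 != m]
handle(12)
for m in k:
    d = 19
print(nodes)

3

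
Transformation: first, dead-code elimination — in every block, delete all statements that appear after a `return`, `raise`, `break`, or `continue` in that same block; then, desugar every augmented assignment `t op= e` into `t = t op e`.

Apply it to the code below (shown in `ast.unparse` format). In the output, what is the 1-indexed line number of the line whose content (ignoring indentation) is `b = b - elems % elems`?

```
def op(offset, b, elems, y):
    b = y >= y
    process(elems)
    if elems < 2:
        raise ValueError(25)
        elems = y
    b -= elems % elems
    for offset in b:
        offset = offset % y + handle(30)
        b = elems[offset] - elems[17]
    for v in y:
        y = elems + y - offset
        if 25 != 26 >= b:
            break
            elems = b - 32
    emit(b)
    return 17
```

6

Transformed code:
def op(offset, b, elems, y):
    b = y >= y
    process(elems)
    if elems < 2:
        raise ValueError(25)
    b = b - elems % elems
    for offset in b:
        offset = offset % y + handle(30)
        b = elems[offset] - elems[17]
    for v in y:
        y = elems + y - offset
        if 25 != 26 >= b:
            break
    emit(b)
    return 17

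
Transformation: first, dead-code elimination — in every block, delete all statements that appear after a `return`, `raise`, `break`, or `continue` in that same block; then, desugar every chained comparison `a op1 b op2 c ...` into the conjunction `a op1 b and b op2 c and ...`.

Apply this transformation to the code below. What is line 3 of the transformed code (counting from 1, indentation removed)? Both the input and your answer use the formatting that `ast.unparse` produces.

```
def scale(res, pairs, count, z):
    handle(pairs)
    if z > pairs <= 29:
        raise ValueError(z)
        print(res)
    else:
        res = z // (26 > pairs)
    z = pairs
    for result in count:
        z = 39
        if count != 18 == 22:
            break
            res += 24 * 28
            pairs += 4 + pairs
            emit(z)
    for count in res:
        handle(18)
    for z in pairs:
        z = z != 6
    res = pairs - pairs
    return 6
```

if z > pairs and pairs <= 29:

Transformed code:
def scale(res, pairs, count, z):
    handle(pairs)
    if z > pairs and pairs <= 29:
        raise ValueError(z)
    else:
        res = z // (26 > pairs)
    z = pairs
    for result in count:
        z = 39
        if count != 18 and 18 == 22:
            break
    for count in res:
        handle(18)
    for z in pairs:
        z = z != 6
    res = pairs - pairs
    return 6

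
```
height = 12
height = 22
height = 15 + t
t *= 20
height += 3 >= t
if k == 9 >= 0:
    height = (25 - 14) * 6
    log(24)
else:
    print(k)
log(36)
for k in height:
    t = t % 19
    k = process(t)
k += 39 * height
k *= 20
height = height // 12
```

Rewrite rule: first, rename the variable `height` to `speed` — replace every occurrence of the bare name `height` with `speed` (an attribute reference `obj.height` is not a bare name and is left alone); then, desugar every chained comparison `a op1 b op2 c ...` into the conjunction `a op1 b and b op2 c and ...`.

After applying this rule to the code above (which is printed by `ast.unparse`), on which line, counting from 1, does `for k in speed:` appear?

Transformed code:
speed = 12
speed = 22
speed = 15 + t
t *= 20
speed += 3 >= t
if k == 9 and 9 >= 0:
    speed = (25 - 14) * 6
    log(24)
else:
    print(k)
log(36)
for k in speed:
    t = t % 19
    k = process(t)
k += 39 * speed
k *= 20
speed = speed // 12

12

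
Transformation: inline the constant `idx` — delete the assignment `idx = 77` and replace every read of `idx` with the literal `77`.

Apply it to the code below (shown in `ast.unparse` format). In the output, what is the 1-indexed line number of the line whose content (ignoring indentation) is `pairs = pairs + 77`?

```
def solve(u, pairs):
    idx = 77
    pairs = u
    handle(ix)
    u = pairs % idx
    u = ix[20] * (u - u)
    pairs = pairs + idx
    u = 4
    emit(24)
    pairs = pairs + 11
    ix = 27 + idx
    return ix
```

Transformed code:
def solve(u, pairs):
    pairs = u
    handle(ix)
    u = pairs % 77
    u = ix[20] * (u - u)
    pairs = pairs + 77
    u = 4
    emit(24)
    pairs = pairs + 11
    ix = 27 + 77
    return ix

6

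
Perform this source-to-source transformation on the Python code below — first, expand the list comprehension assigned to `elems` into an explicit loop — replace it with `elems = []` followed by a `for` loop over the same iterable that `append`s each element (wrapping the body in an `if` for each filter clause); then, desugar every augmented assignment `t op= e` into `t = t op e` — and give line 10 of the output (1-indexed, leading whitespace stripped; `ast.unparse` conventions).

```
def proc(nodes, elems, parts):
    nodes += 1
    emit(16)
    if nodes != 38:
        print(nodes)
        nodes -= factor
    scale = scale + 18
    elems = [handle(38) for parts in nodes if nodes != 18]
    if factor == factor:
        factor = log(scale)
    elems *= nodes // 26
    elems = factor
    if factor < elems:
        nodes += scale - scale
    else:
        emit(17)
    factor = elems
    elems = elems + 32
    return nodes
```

Transformed code:
def proc(nodes, elems, parts):
    nodes = nodes + 1
    emit(16)
    if nodes != 38:
        print(nodes)
        nodes = nodes - factor
    scale = scale + 18
    elems = []
    for parts in nodes:
        if nodes != 18:
            elems.append(handle(38))
    if factor == factor:
        factor = log(scale)
    elems = elems * (nodes // 26)
    elems = factor
    if factor < elems:
        nodes = nodes + (scale - scale)
    else:
        emit(17)
    factor = elems
    elems = elems + 32
    return nodes

if nodes != 18:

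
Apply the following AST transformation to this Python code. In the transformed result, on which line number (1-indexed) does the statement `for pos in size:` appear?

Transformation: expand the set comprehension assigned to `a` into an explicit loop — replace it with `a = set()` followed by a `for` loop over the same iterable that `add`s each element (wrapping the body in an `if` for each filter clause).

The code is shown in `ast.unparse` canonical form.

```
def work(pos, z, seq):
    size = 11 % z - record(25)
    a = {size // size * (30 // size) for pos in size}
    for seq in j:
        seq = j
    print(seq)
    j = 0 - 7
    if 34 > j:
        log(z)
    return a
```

Transformed code:
def work(pos, z, seq):
    size = 11 % z - record(25)
    a = set()
    for pos in size:
        a.add(size // size * (30 // size))
    for seq in j:
        seq = j
    print(seq)
    j = 0 - 7
    if 34 > j:
        log(z)
    return a

4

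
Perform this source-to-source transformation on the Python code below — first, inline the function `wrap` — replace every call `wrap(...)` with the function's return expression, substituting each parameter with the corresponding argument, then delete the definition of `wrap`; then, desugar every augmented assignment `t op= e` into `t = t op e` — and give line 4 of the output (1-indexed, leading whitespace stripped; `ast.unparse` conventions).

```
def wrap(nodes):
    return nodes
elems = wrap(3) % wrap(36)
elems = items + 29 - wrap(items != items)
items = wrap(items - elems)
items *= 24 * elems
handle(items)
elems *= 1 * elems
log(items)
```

Transformed code:
elems = 3 % 36
elems = items + 29 - (items != items)
items = items - elems
items = items * (24 * elems)
handle(items)
elems = elems * (1 * elems)
log(items)

items = items * (24 * elems)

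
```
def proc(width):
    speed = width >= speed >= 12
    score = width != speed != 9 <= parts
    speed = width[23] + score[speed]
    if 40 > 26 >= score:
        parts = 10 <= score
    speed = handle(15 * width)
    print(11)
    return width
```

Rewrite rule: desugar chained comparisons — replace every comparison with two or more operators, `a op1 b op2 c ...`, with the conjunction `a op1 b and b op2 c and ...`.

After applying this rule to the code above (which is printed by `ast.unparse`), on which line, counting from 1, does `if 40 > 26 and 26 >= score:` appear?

5

Transformed code:
def proc(width):
    speed = width >= speed and speed >= 12
    score = width != speed and speed != 9 and (9 <= parts)
    speed = width[23] + score[speed]
    if 40 > 26 and 26 >= score:
        parts = 10 <= score
    speed = handle(15 * width)
    print(11)
    return width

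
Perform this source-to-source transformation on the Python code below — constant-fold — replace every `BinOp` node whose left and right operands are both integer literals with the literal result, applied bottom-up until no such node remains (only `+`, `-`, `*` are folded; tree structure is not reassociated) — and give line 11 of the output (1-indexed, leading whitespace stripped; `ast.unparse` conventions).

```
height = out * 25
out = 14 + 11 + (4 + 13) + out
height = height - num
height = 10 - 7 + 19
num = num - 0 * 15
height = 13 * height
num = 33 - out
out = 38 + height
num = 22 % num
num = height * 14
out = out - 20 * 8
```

Transformed code:
height = out * 25
out = 42 + out
height = height - num
height = 22
num = num - 0
height = 13 * height
num = 33 - out
out = 38 + height
num = 22 % num
num = height * 14
out = out - 160

out = out - 160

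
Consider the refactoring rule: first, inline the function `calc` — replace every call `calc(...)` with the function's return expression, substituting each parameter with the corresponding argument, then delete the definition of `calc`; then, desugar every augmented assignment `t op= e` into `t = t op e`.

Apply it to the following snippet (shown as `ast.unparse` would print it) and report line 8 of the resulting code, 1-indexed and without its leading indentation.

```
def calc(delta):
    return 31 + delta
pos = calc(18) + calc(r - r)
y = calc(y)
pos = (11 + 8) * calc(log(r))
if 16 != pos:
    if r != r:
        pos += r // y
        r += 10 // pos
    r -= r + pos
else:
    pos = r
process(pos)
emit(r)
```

r = r - (r + pos)

Transformed code:
pos = 31 + 18 + (31 + (r - r))
y = 31 + y
pos = (11 + 8) * (31 + log(r))
if 16 != pos:
    if r != r:
        pos = pos + r // y
        r = r + 10 // pos
    r = r - (r + pos)
else:
    pos = r
process(pos)
emit(r)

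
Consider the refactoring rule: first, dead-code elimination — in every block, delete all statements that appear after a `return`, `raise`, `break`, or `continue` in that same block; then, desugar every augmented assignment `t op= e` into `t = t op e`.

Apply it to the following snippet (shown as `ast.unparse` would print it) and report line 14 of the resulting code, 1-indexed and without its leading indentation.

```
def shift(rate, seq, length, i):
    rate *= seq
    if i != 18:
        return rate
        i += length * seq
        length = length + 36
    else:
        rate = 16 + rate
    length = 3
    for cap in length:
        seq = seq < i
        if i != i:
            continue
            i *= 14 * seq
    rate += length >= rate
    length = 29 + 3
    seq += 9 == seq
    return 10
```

Transformed code:
def shift(rate, seq, length, i):
    rate = rate * seq
    if i != 18:
        return rate
    else:
        rate = 16 + rate
    length = 3
    for cap in length:
        seq = seq < i
        if i != i:
            continue
    rate = rate + (length >= rate)
    length = 29 + 3
    seq = seq + (9 == seq)
    return 10

seq = seq + (9 == seq)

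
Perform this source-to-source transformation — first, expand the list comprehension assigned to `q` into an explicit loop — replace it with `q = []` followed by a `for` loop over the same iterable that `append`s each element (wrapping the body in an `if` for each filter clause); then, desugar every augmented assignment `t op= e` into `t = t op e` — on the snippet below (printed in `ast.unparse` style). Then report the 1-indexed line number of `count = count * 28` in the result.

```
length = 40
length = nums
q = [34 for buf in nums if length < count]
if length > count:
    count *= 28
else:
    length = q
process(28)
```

Transformed code:
length = 40
length = nums
q = []
for buf in nums:
    if length < count:
        q.append(34)
if length > count:
    count = count * 28
else:
    length = q
process(28)

8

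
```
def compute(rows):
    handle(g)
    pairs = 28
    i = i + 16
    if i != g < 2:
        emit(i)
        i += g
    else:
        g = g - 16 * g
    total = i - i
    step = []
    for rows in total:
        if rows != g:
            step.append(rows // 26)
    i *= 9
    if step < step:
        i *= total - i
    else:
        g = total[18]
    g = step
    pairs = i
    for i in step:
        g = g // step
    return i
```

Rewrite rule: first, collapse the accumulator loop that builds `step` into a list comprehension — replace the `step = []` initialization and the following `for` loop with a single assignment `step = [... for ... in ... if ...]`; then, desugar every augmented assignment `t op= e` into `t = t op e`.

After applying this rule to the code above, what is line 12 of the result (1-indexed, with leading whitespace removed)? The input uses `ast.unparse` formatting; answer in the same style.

i = i * 9

Transformed code:
def compute(rows):
    handle(g)
    pairs = 28
    i = i + 16
    if i != g < 2:
        emit(i)
        i = i + g
    else:
        g = g - 16 * g
    total = i - i
    step = [rows // 26 for rows in total if rows != g]
    i = i * 9
    if step < step:
        i = i * (total - i)
    else:
        g = total[18]
    g = step
    pairs = i
    for i in step:
        g = g // step
    return i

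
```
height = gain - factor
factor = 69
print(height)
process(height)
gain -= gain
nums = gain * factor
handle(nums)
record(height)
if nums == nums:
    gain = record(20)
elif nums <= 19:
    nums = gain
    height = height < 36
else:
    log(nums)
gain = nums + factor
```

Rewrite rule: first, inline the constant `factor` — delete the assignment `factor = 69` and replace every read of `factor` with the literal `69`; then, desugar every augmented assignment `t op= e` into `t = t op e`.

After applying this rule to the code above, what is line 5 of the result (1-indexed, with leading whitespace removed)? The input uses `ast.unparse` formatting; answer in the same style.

Transformed code:
height = gain - 69
print(height)
process(height)
gain = gain - gain
nums = gain * 69
handle(nums)
record(height)
if nums == nums:
    gain = record(20)
elif nums <= 19:
    nums = gain
    height = height < 36
else:
    log(nums)
gain = nums + 69

nums = gain * 69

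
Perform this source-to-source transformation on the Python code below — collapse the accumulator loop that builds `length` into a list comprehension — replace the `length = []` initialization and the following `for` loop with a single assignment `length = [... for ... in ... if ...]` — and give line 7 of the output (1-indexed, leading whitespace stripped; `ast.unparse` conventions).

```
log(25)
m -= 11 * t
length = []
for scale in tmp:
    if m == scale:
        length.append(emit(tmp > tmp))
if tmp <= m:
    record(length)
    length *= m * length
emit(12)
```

Transformed code:
log(25)
m -= 11 * t
length = [emit(tmp > tmp) for scale in tmp if m == scale]
if tmp <= m:
    record(length)
    length *= m * length
emit(12)

emit(12)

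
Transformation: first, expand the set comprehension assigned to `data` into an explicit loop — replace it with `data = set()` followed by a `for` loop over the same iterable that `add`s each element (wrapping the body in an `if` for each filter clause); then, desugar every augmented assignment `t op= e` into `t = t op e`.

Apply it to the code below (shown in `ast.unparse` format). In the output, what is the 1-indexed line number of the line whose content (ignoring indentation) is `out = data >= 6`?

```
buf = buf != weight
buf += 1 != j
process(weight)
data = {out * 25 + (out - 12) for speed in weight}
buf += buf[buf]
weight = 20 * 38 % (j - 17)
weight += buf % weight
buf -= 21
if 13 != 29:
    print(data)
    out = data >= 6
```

13

Transformed code:
buf = buf != weight
buf = buf + (1 != j)
process(weight)
data = set()
for speed in weight:
    data.add(out * 25 + (out - 12))
buf = buf + buf[buf]
weight = 20 * 38 % (j - 17)
weight = weight + buf % weight
buf = buf - 21
if 13 != 29:
    print(data)
    out = data >= 6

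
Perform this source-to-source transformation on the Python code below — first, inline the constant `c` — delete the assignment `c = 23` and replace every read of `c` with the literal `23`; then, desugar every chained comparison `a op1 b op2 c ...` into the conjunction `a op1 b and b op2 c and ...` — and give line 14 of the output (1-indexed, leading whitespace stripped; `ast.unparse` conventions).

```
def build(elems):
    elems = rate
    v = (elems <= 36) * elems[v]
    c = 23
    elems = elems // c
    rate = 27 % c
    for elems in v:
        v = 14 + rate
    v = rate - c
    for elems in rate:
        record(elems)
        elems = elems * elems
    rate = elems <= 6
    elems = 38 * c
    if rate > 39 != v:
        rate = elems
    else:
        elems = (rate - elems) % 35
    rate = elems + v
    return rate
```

if rate > 39 and 39 != v:

Transformed code:
def build(elems):
    elems = rate
    v = (elems <= 36) * elems[v]
    elems = elems // 23
    rate = 27 % 23
    for elems in v:
        v = 14 + rate
    v = rate - 23
    for elems in rate:
        record(elems)
        elems = elems * elems
    rate = elems <= 6
    elems = 38 * 23
    if rate > 39 and 39 != v:
        rate = elems
    else:
        elems = (rate - elems) % 35
    rate = elems + v
    return rate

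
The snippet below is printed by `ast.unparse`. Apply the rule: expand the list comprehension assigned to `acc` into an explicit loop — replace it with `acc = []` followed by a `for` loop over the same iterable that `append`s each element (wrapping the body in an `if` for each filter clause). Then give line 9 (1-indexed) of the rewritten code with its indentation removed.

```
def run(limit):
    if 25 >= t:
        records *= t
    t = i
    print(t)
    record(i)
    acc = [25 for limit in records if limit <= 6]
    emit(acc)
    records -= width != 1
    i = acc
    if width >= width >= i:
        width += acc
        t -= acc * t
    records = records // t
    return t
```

if limit <= 6:

Transformed code:
def run(limit):
    if 25 >= t:
        records *= t
    t = i
    print(t)
    record(i)
    acc = []
    for limit in records:
        if limit <= 6:
            acc.append(25)
    emit(acc)
    records -= width != 1
    i = acc
    if width >= width >= i:
        width += acc
        t -= acc * t
    records = records // t
    return t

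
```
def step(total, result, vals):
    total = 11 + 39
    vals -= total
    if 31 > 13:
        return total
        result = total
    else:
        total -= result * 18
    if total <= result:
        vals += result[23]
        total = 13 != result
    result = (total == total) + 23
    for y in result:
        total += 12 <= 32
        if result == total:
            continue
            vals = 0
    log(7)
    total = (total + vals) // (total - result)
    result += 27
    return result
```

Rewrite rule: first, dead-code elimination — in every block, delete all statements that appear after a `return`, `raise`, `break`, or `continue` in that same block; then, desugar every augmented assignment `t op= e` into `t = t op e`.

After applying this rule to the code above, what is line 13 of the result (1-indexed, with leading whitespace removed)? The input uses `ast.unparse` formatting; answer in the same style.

total = total + (12 <= 32)

Transformed code:
def step(total, result, vals):
    total = 11 + 39
    vals = vals - total
    if 31 > 13:
        return total
    else:
        total = total - result * 18
    if total <= result:
        vals = vals + result[23]
        total = 13 != result
    result = (total == total) + 23
    for y in result:
        total = total + (12 <= 32)
        if result == total:
            continue
    log(7)
    total = (total + vals) // (total - result)
    result = result + 27
    return result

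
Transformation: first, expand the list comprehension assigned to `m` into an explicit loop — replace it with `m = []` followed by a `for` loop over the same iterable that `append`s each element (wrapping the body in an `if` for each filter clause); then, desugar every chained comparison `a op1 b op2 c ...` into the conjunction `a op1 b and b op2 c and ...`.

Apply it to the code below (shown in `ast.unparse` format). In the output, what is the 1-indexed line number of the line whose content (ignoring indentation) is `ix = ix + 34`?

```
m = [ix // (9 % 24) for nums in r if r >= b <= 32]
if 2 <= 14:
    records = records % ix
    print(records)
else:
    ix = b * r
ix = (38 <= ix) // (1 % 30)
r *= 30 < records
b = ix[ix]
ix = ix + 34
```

Transformed code:
m = []
for nums in r:
    if r >= b and b <= 32:
        m.append(ix // (9 % 24))
if 2 <= 14:
    records = records % ix
    print(records)
else:
    ix = b * r
ix = (38 <= ix) // (1 % 30)
r *= 30 < records
b = ix[ix]
ix = ix + 34

13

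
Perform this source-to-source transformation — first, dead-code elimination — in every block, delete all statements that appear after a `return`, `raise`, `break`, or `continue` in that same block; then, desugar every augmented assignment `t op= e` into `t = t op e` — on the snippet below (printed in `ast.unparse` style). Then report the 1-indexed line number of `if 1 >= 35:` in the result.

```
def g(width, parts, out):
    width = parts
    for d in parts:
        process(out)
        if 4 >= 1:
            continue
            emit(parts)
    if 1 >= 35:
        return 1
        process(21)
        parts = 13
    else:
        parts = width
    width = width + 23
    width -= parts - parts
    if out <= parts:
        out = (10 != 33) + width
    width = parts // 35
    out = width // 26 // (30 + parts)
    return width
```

Transformed code:
def g(width, parts, out):
    width = parts
    for d in parts:
        process(out)
        if 4 >= 1:
            continue
    if 1 >= 35:
        return 1
    else:
        parts = width
    width = width + 23
    width = width - (parts - parts)
    if out <= parts:
        out = (10 != 33) + width
    width = parts // 35
    out = width // 26 // (30 + parts)
    return width

7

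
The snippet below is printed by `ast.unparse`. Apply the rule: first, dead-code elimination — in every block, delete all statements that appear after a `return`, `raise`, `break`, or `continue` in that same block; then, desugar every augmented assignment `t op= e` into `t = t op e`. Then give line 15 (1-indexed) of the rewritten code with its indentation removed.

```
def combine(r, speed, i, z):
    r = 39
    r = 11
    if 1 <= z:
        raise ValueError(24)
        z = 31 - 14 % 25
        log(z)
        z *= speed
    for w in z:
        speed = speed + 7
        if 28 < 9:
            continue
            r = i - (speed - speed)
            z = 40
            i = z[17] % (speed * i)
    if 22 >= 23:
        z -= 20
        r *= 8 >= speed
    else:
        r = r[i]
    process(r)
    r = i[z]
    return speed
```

process(r)

Transformed code:
def combine(r, speed, i, z):
    r = 39
    r = 11
    if 1 <= z:
        raise ValueError(24)
    for w in z:
        speed = speed + 7
        if 28 < 9:
            continue
    if 22 >= 23:
        z = z - 20
        r = r * (8 >= speed)
    else:
        r = r[i]
    process(r)
    r = i[z]
    return speed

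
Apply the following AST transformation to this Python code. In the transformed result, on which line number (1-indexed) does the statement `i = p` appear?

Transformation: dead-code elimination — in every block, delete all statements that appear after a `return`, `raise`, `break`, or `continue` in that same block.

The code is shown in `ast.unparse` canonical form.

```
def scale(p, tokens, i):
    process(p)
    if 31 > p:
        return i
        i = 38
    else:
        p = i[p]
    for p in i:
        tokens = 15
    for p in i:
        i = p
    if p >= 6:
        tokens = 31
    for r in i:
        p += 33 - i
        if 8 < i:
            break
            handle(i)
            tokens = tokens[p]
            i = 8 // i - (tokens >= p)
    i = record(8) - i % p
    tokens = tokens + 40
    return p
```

10

Transformed code:
def scale(p, tokens, i):
    process(p)
    if 31 > p:
        return i
    else:
        p = i[p]
    for p in i:
        tokens = 15
    for p in i:
        i = p
    if p >= 6:
        tokens = 31
    for r in i:
        p += 33 - i
        if 8 < i:
            break
    i = record(8) - i % p
    tokens = tokens + 40
    return p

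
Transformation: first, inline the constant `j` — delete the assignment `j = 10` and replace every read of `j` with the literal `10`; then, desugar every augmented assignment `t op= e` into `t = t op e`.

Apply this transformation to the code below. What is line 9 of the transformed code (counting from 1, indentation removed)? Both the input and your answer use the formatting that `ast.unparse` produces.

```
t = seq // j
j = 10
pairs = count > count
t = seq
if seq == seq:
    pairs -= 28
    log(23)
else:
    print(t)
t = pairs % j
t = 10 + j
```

Transformed code:
t = seq // 10
pairs = count > count
t = seq
if seq == seq:
    pairs = pairs - 28
    log(23)
else:
    print(t)
t = pairs % 10
t = 10 + 10

t = pairs % 10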